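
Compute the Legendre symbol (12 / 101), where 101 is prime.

Euler's criterion: (12/101) ≡ 12^50 (mod 101).
12^2 ≡ 43 (mod 101)
12^4 ≡ 31 (mod 101)
12^8 ≡ 52 (mod 101)
12^16 ≡ 78 (mod 101)
12^32 ≡ 24 (mod 101)
12^50 = 12^(32+16+2) ≡ 100 (mod 101).
Result is 100 ≡ −1, so (12/101) = −1.

-1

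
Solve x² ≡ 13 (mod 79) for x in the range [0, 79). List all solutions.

Since 79 ≡ 3 (mod 4), a square root of 13 is 13^((79+1)/4) = 13^20 mod 79.
Repeated squaring: 13^2≡11, 13^4≡42, 13^8≡26, 13^16≡44 (mod 79).
13^20 = 13^(16+4) ≡ 31 (mod 79).
Check: 31² = 961 ≡ 13 (mod 79). The two roots are 31 and 48.

31, 48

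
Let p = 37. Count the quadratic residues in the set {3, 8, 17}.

1

(3/37) = +1 → QR.
(8/37) = -1 → non-residue.
(17/37) = -1 → non-residue.
Total quadratic residues among the 3: 1.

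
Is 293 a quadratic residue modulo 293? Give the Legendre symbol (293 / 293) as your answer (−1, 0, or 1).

0

First reduce: 293 ≡ 0 (mod 293).
Top reduces to 0: gcd > 1, so the symbol is 0.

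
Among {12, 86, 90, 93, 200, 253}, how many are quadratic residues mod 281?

(12/281) = -1 → non-residue.
(86/281) = +1 → QR.
(90/281) = +1 → QR.
(93/281) = -1 → non-residue.
(200/281) = +1 → QR.
(253/281) = +1 → QR.
Total quadratic residues among the 6: 4.

4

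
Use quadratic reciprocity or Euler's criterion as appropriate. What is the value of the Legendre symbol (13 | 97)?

Reciprocity: 13 ≡ 1 and 97 ≡ 1 (mod 4), so (13/97) = +(97/13).
Reduce top mod 13: now compute (6/13).
Pull out 2: since 13 ≡ 5 (mod 8), (2/13) = -1.
Reciprocity: 3 ≡ 3 and 13 ≡ 1 (mod 4), so (3/13) = +(13/3).
Reduce top mod 3: now compute (1/3).
Reached (1/3) = 1. Collecting the sign flips along the way, the symbol is -1.

-1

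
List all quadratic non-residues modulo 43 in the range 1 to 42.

2,3,5,7,8,12,18,19,20,22,26,27,28,29,30,32,33,34,37,39,42

Square k = 1,…,21 (k and 43−k give the same square):
1²=1, 2²=4, 3²=9, 4²=16, 5²=25, 6²=36, 7²≡6, 8²≡21, 9²≡38, 10²≡14, 11²≡35, 12²≡15, 13²≡40, 14²≡24, 15²≡10, 16²≡41, 17²≡31, 18²≡23, 19²≡17, 20²≡13, 21²≡11 (mod 43).
The residues are {1, 4, 6, 9, 10, 11, 13, 14, 15, 16, 17, 21, 23, 24, 25, 31, 35, 36, 38, 40, 41}; the non-residues are the remaining 21 nonzero classes.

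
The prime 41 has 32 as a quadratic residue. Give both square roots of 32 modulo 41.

41 ≡ 1 (mod 4), so we find a root by search.
Trying successive values, 14² = 196 ≡ 32 (mod 41). The other root is 41 − 14 = 27.

14, 27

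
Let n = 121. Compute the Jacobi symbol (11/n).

0

Reciprocity: 11 ≡ 3 and 121 ≡ 1 (mod 4), so (11/121) = +(121/11).
Reduce top mod 11: now compute (0/11).
Top reduces to 0: gcd > 1, so the symbol is 0.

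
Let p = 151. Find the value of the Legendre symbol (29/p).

Reciprocity: 29 ≡ 1 and 151 ≡ 3 (mod 4), so (29/151) = +(151/29).
Reduce top mod 29: now compute (6/29).
Pull out 2: since 29 ≡ 5 (mod 8), (2/29) = -1.
Reciprocity: 3 ≡ 3 and 29 ≡ 1 (mod 4), so (3/29) = +(29/3).
Reduce top mod 3: now compute (2/3).
Pull out 2: since 3 ≡ 3 (mod 8), (2/3) = -1.
Reached (1/3) = 1. Collecting the sign flips along the way, the symbol is +1.

1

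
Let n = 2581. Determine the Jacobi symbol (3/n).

1

Reciprocity: 3 ≡ 3 and 2581 ≡ 1 (mod 4), so (3/2581) = +(2581/3).
Reduce top mod 3: now compute (1/3).
Reached (1/3) = 1. Collecting the sign flips along the way, the symbol is +1.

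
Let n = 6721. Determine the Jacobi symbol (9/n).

1

Reciprocity: 9 ≡ 1 and 6721 ≡ 1 (mod 4), so (9/6721) = +(6721/9).
Reduce top mod 9: now compute (7/9).
Reciprocity: 7 ≡ 3 and 9 ≡ 1 (mod 4), so (7/9) = +(9/7).
Reduce top mod 7: now compute (2/7).
Pull out 2: since 7 ≡ 7 (mod 8), (2/7) = +1.
Reached (1/7) = 1. Collecting the sign flips along the way, the symbol is +1.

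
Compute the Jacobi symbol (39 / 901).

1

Reciprocity: 39 ≡ 3 and 901 ≡ 1 (mod 4), so (39/901) = +(901/39).
Reduce top mod 39: now compute (4/39).
Pull out 2^2: since 39 ≡ 7 (mod 8), (2/39) = +1, so (2/39)^2 = +1.
Reached (1/39) = 1. Collecting the sign flips along the way, the symbol is +1.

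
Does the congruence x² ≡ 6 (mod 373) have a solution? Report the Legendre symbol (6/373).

-1

Pull out 2: since 373 ≡ 5 (mod 8), (2/373) = -1.
Reciprocity: 3 ≡ 3 and 373 ≡ 1 (mod 4), so (3/373) = +(373/3).
Reduce top mod 3: now compute (1/3).
Reached (1/3) = 1. Collecting the sign flips along the way, the symbol is -1.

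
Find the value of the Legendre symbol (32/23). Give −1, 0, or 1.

First reduce: 32 ≡ 9 (mod 23).
Reciprocity: 9 ≡ 1 and 23 ≡ 3 (mod 4), so (9/23) = +(23/9).
Reduce top mod 9: now compute (5/9).
Reciprocity: 5 ≡ 1 and 9 ≡ 1 (mod 4), so (5/9) = +(9/5).
Reduce top mod 5: now compute (4/5).
Pull out 2^2: since 5 ≡ 5 (mod 8), (2/5) = -1, so (2/5)^2 = +1.
Reached (1/5) = 1. Collecting the sign flips along the way, the symbol is +1.

1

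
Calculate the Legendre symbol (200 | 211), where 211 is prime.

-1

Pull out 2^3: since 211 ≡ 3 (mod 8), (2/211) = -1, so (2/211)^3 = -1.
Reciprocity: 25 ≡ 1 and 211 ≡ 3 (mod 4), so (25/211) = +(211/25).
Reduce top mod 25: now compute (11/25).
Reciprocity: 11 ≡ 3 and 25 ≡ 1 (mod 4), so (11/25) = +(25/11).
Reduce top mod 11: now compute (3/11).
Reciprocity: 3 ≡ 3 and 11 ≡ 3 (mod 4), so (3/11) = −(11/3).
Reduce top mod 3: now compute (2/3).
Pull out 2: since 3 ≡ 3 (mod 8), (2/3) = -1.
Reached (1/3) = 1. Collecting the sign flips along the way, the symbol is -1.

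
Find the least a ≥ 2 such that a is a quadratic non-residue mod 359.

7

(2/359) = +1, so 2 is a residue.
(3/359) = +1, so 3 is a residue.
(4/359) = +1, so 4 is a residue.
(5/359) = +1, so 5 is a residue.
(6/359) = +1, so 6 is a residue.
(7/359) = −1, so 7 is the smallest positive non-residue mod 359.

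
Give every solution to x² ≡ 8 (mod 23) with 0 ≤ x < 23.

10, 13

Since 23 ≡ 3 (mod 4), a square root of 8 is 8^((23+1)/4) = 8^6 mod 23.
Repeated squaring: 8^2≡18, 8^4≡2 (mod 23).
8^6 = 8^(4+2) ≡ 13 (mod 23).
Check: 13² = 169 ≡ 8 (mod 23). The two roots are 10 and 13.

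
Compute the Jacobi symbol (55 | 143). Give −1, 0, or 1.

0

Reciprocity: 55 ≡ 3 and 143 ≡ 3 (mod 4), so (55/143) = −(143/55).
Reduce top mod 55: now compute (33/55).
Reciprocity: 33 ≡ 1 and 55 ≡ 3 (mod 4), so (33/55) = +(55/33).
Reduce top mod 33: now compute (22/33).
Pull out 2: since 33 ≡ 1 (mod 8), (2/33) = +1.
Reciprocity: 11 ≡ 3 and 33 ≡ 1 (mod 4), so (11/33) = +(33/11).
Reduce top mod 11: now compute (0/11).
Top reduces to 0: gcd > 1, so the symbol is 0.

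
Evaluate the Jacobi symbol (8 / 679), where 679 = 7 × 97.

1

Pull out 2^3: since 679 ≡ 7 (mod 8), (2/679) = +1, so (2/679)^3 = +1.
Reached (1/679) = 1. Collecting the sign flips along the way, the symbol is +1.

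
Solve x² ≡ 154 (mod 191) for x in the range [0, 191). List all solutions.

66, 125

Since 191 ≡ 3 (mod 4), a square root of 154 is 154^((191+1)/4) = 154^48 mod 191.
Repeated squaring: 154^2≡32, 154^4≡69, 154^8≡177, 154^16≡5, 154^32≡25 (mod 191).
154^48 = 154^(32+16) ≡ 125 (mod 191).
Check: 125² = 15625 ≡ 154 (mod 191). The two roots are 66 and 125.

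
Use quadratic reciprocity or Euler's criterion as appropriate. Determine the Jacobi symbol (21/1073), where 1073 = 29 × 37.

-1

Reciprocity: 21 ≡ 1 and 1073 ≡ 1 (mod 4), so (21/1073) = +(1073/21).
Reduce top mod 21: now compute (2/21).
Pull out 2: since 21 ≡ 5 (mod 8), (2/21) = -1.
Reached (1/21) = 1. Collecting the sign flips along the way, the symbol is -1.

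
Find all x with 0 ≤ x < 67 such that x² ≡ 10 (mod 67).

12, 55

Since 67 ≡ 3 (mod 4), a square root of 10 is 10^((67+1)/4) = 10^17 mod 67.
Repeated squaring: 10^2≡33, 10^4≡17, 10^8≡21, 10^16≡39 (mod 67).
10^17 = 10^(16+1) ≡ 55 (mod 67).
Check: 55² = 3025 ≡ 10 (mod 67). The two roots are 12 and 55.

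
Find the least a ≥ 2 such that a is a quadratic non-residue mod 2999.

(2/2999) = +1, so 2 is a residue.
(3/2999) = +1, so 3 is a residue.
(4/2999) = +1, so 4 is a residue.
(5/2999) = +1, so 5 is a residue.
(6/2999) = +1, so 6 is a residue.
(7/2999) = +1, so 7 is a residue.
(8/2999) = +1, so 8 is a residue.
(9/2999) = +1, so 9 is a residue.
(10/2999) = +1, so 10 is a residue.
(11/2999) = +1, so 11 is a residue.
(12/2999) = +1, so 12 is a residue.
(13/2999) = +1, so 13 is a residue.
(14/2999) = +1, so 14 is a residue.
(15/2999) = +1, so 15 is a residue.
(16/2999) = +1, so 16 is a residue.
(17/2999) = −1, so 17 is the smallest positive non-residue mod 2999.

17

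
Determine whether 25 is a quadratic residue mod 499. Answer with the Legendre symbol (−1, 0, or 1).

1

Reciprocity: 25 ≡ 1 and 499 ≡ 3 (mod 4), so (25/499) = +(499/25).
Reduce top mod 25: now compute (24/25).
Pull out 2^3: since 25 ≡ 1 (mod 8), (2/25) = +1, so (2/25)^3 = +1.
Reciprocity: 3 ≡ 3 and 25 ≡ 1 (mod 4), so (3/25) = +(25/3).
Reduce top mod 3: now compute (1/3).
Reached (1/3) = 1. Collecting the sign flips along the way, the symbol is +1.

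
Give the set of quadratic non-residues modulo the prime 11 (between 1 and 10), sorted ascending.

2 6 7 8 10

Square k = 1,…,5 (k and 11−k give the same square):
1²=1, 2²=4, 3²=9, 4²≡5, 5²≡3 (mod 11).
The residues are {1, 3, 4, 5, 9}; the non-residues are the remaining 5 nonzero classes.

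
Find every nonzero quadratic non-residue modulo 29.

2, 3, 8, 10, 11, 12, 14, 15, 17, 18, 19, 21, 26, 27

Square k = 1,…,14 (k and 29−k give the same square):
1²=1, 2²=4, 3²=9, 4²=16, 5²=25, 6²≡7, 7²≡20, 8²≡6, 9²≡23, 10²≡13, 11²≡5, 12²≡28, 13²≡24, 14²≡22 (mod 29).
The residues are {1, 4, 5, 6, 7, 9, 13, 16, 20, 22, 23, 24, 25, 28}; the non-residues are the remaining 14 nonzero classes.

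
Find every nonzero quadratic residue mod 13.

1 3 4 9 10 12

Square k = 1,…,6 (k and 13−k give the same square):
1²=1, 2²=4, 3²=9, 4²≡3, 5²≡12, 6²≡10 (mod 13).
So the quadratic residues mod 13 are {1, 3, 4, 9, 10, 12}.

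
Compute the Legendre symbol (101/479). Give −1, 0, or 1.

Euler's criterion: (101/479) ≡ 101^239 (mod 479).
101^2 ≡ 142 (mod 479)
101^4 ≡ 46 (mod 479)
101^8 ≡ 200 (mod 479)
101^16 ≡ 243 (mod 479)
101^32 ≡ 132 (mod 479)
101^64 ≡ 180 (mod 479)
101^128 ≡ 307 (mod 479)
101^239 = 101^(128+64+32+8+4+2+1) ≡ 478 (mod 479).
Result is 478 ≡ −1, so (101/479) = −1.

-1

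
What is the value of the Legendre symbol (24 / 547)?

1

Pull out 2^3: since 547 ≡ 3 (mod 8), (2/547) = -1, so (2/547)^3 = -1.
Reciprocity: 3 ≡ 3 and 547 ≡ 3 (mod 4), so (3/547) = −(547/3).
Reduce top mod 3: now compute (1/3).
Reached (1/3) = 1. Collecting the sign flips along the way, the symbol is +1.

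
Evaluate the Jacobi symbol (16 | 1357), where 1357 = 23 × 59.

Pull out 2^4: since 1357 ≡ 5 (mod 8), (2/1357) = -1, so (2/1357)^4 = +1.
Reached (1/1357) = 1. Collecting the sign flips along the way, the symbol is +1.

1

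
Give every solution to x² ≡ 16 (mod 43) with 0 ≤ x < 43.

4, 39

Since 43 ≡ 3 (mod 4), a square root of 16 is 16^((43+1)/4) = 16^11 mod 43.
Repeated squaring: 16^2≡41, 16^4≡4, 16^8≡16 (mod 43).
16^11 = 16^(8+2+1) ≡ 4 (mod 43).
Check: 4² = 16 ≡ 16 (mod 43). The two roots are 4 and 39.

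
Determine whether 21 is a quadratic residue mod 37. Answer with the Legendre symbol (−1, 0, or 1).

1

Reciprocity: 21 ≡ 1 and 37 ≡ 1 (mod 4), so (21/37) = +(37/21).
Reduce top mod 21: now compute (16/21).
Pull out 2^4: since 21 ≡ 5 (mod 8), (2/21) = -1, so (2/21)^4 = +1.
Reached (1/21) = 1. Collecting the sign flips along the way, the symbol is +1.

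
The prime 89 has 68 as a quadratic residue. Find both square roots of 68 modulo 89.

35, 54

89 ≡ 1 (mod 4), so we find a root by search.
Trying successive values, 35² = 1225 ≡ 68 (mod 89). The other root is 89 − 35 = 54.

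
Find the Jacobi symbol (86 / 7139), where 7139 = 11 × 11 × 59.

Pull out 2: since 7139 ≡ 3 (mod 8), (2/7139) = -1.
Reciprocity: 43 ≡ 3 and 7139 ≡ 3 (mod 4), so (43/7139) = −(7139/43).
Reduce top mod 43: now compute (1/43).
Reached (1/43) = 1. Collecting the sign flips along the way, the symbol is +1.

1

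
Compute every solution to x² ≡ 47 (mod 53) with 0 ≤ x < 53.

53 ≡ 1 (mod 4), so we find a root by search.
Trying successive values, 10² = 100 ≡ 47 (mod 53). The other root is 53 − 10 = 43.

10, 43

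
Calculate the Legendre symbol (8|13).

-1

Euler's criterion: (8/13) ≡ 8^6 (mod 13).
8^2 ≡ 12 (mod 13)
8^4 ≡ 1 (mod 13)
8^6 = 8^(4+2) ≡ 12 (mod 13).
Result is 12 ≡ −1, so (8/13) = −1.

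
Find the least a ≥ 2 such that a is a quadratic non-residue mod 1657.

5

(2/1657) = +1, so 2 is a residue.
(3/1657) = +1, so 3 is a residue.
(4/1657) = +1, so 4 is a residue.
(5/1657) = −1, so 5 is the smallest positive non-residue mod 1657.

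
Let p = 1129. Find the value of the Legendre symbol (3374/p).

Euler's criterion: (3374/1129) ≡ 1116^564 (mod 1129).
1116^2 ≡ 169 (mod 1129)
1116^4 ≡ 336 (mod 1129)
1116^8 ≡ 1125 (mod 1129)
1116^16 ≡ 16 (mod 1129)
1116^32 ≡ 256 (mod 1129)
1116^64 ≡ 54 (mod 1129)
1116^128 ≡ 658 (mod 1129)
1116^256 ≡ 557 (mod 1129)
1116^512 ≡ 903 (mod 1129)
1116^564 = 1116^(512+32+16+4) ≡ 1128 (mod 1129).
Result is 1128 ≡ −1, so (3374/1129) = −1.

-1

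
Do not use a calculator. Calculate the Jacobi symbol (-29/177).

First reduce: -29 ≡ 148 (mod 177).
Pull out 2^2: since 177 ≡ 1 (mod 8), (2/177) = +1, so (2/177)^2 = +1.
Reciprocity: 37 ≡ 1 and 177 ≡ 1 (mod 4), so (37/177) = +(177/37).
Reduce top mod 37: now compute (29/37).
Reciprocity: 29 ≡ 1 and 37 ≡ 1 (mod 4), so (29/37) = +(37/29).
Reduce top mod 29: now compute (8/29).
Pull out 2^3: since 29 ≡ 5 (mod 8), (2/29) = -1, so (2/29)^3 = -1.
Reached (1/29) = 1. Collecting the sign flips along the way, the symbol is -1.

-1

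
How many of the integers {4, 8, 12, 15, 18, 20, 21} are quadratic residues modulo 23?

(4/23) = +1 → QR.
(8/23) = +1 → QR.
(12/23) = +1 → QR.
(15/23) = -1 → non-residue.
(18/23) = +1 → QR.
(20/23) = -1 → non-residue.
(21/23) = -1 → non-residue.
Total quadratic residues among the 7: 4.

4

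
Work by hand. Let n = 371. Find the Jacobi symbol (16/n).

Pull out 2^4: since 371 ≡ 3 (mod 8), (2/371) = -1, so (2/371)^4 = +1.
Reached (1/371) = 1. Collecting the sign flips along the way, the symbol is +1.

1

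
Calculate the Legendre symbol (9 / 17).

1

Reciprocity: 9 ≡ 1 and 17 ≡ 1 (mod 4), so (9/17) = +(17/9).
Reduce top mod 9: now compute (8/9).
Pull out 2^3: since 9 ≡ 1 (mod 8), (2/9) = +1, so (2/9)^3 = +1.
Reached (1/9) = 1. Collecting the sign flips along the way, the symbol is +1.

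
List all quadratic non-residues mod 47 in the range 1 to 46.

5,10,11,13,15,19,20,22,23,26,29,30,31,33,35,38,39,40,41,43,44,45,46

Square k = 1,…,23 (k and 47−k give the same square):
1²=1, 2²=4, 3²=9, 4²=16, 5²=25, 6²=36, 7²≡2, 8²≡17, 9²≡34, 10²≡6, 11²≡27, 12²≡3, 13²≡28, 14²≡8, 15²≡37, 16²≡21, 17²≡7, 18²≡42, 19²≡32, 20²≡24, 21²≡18, 22²≡14, 23²≡12 (mod 47).
The residues are {1, 2, 3, 4, 6, 7, 8, 9, 12, 14, 16, 17, 18, 21, 24, 25, 27, 28, 32, 34, 36, 37, 42}; the non-residues are the remaining 23 nonzero classes.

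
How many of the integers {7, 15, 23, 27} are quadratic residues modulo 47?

2

(7/47) = +1 → QR.
(15/47) = -1 → non-residue.
(23/47) = -1 → non-residue.
(27/47) = +1 → QR.
Total quadratic residues among the 4: 2.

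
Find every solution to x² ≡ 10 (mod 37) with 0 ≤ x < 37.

11, 26

37 ≡ 1 (mod 4), so we find a root by search.
Trying successive values, 11² = 121 ≡ 10 (mod 37). The other root is 37 − 11 = 26.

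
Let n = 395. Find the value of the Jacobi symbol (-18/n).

First reduce: -18 ≡ 377 (mod 395).
Reciprocity: 377 ≡ 1 and 395 ≡ 3 (mod 4), so (377/395) = +(395/377).
Reduce top mod 377: now compute (18/377).
Pull out 2: since 377 ≡ 1 (mod 8), (2/377) = +1.
Reciprocity: 9 ≡ 1 and 377 ≡ 1 (mod 4), so (9/377) = +(377/9).
Reduce top mod 9: now compute (8/9).
Pull out 2^3: since 9 ≡ 1 (mod 8), (2/9) = +1, so (2/9)^3 = +1.
Reached (1/9) = 1. Collecting the sign flips along the way, the symbol is +1.

1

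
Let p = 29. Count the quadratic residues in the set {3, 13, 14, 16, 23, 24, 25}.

(3/29) = -1 → non-residue.
(13/29) = +1 → QR.
(14/29) = -1 → non-residue.
(16/29) = +1 → QR.
(23/29) = +1 → QR.
(24/29) = +1 → QR.
(25/29) = +1 → QR.
Total quadratic residues among the 7: 5.

5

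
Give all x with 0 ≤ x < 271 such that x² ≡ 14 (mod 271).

Since 271 ≡ 3 (mod 4), a square root of 14 is 14^((271+1)/4) = 14^68 mod 271.
Repeated squaring: 14^2≡196, 14^4≡205, 14^8≡20, 14^16≡129, 14^32≡110, 14^64≡176 (mod 271).
14^68 = 14^(64+4) ≡ 37 (mod 271).
Check: 37² = 1369 ≡ 14 (mod 271). The two roots are 37 and 234.

37, 234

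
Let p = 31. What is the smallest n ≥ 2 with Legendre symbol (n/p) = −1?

(2/31) = +1, so 2 is a residue.
(3/31) = −1, so 3 is the smallest positive non-residue mod 31.

3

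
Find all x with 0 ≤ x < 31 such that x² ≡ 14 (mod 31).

Since 31 ≡ 3 (mod 4), a square root of 14 is 14^((31+1)/4) = 14^8 mod 31.
Repeated squaring: 14^2≡10, 14^4≡7, 14^8≡18 (mod 31).
14^8 = 14^(8) ≡ 18 (mod 31).
Check: 18² = 324 ≡ 14 (mod 31). The two roots are 13 and 18.

13, 18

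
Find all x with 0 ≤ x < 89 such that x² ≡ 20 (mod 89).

89 ≡ 1 (mod 4), so we find a root by search.
Trying successive values, 38² = 1444 ≡ 20 (mod 89). The other root is 89 − 38 = 51.

38, 51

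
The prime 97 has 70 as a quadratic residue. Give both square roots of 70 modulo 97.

97 ≡ 1 (mod 4), so we find a root by search.
Trying successive values, 19² = 361 ≡ 70 (mod 97). The other root is 97 − 19 = 78.

19, 78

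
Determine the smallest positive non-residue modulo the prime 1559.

17

(2/1559) = +1, so 2 is a residue.
(3/1559) = +1, so 3 is a residue.
(4/1559) = +1, so 4 is a residue.
(5/1559) = +1, so 5 is a residue.
(6/1559) = +1, so 6 is a residue.
(7/1559) = +1, so 7 is a residue.
(8/1559) = +1, so 8 is a residue.
(9/1559) = +1, so 9 is a residue.
(10/1559) = +1, so 10 is a residue.
(11/1559) = +1, so 11 is a residue.
(12/1559) = +1, so 12 is a residue.
(13/1559) = +1, so 13 is a residue.
(14/1559) = +1, so 14 is a residue.
(15/1559) = +1, so 15 is a residue.
(16/1559) = +1, so 16 is a residue.
(17/1559) = −1, so 17 is the smallest positive non-residue mod 1559.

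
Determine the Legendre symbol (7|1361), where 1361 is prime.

Reciprocity: 7 ≡ 3 and 1361 ≡ 1 (mod 4), so (7/1361) = +(1361/7).
Reduce top mod 7: now compute (3/7).
Reciprocity: 3 ≡ 3 and 7 ≡ 3 (mod 4), so (3/7) = −(7/3).
Reduce top mod 3: now compute (1/3).
Reached (1/3) = 1. Collecting the sign flips along the way, the symbol is -1.

-1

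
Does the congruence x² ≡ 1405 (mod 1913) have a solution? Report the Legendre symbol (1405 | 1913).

Reciprocity: 1405 ≡ 1 and 1913 ≡ 1 (mod 4), so (1405/1913) = +(1913/1405).
Reduce top mod 1405: now compute (508/1405).
Pull out 2^2: since 1405 ≡ 5 (mod 8), (2/1405) = -1, so (2/1405)^2 = +1.
Reciprocity: 127 ≡ 3 and 1405 ≡ 1 (mod 4), so (127/1405) = +(1405/127).
Reduce top mod 127: now compute (8/127).
Pull out 2^3: since 127 ≡ 7 (mod 8), (2/127) = +1, so (2/127)^3 = +1.
Reached (1/127) = 1. Collecting the sign flips along the way, the symbol is +1.

1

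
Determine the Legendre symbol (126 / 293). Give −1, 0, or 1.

Euler's criterion: (126/293) ≡ 126^146 (mod 293).
126^2 ≡ 54 (mod 293)
126^4 ≡ 279 (mod 293)
126^8 ≡ 196 (mod 293)
126^16 ≡ 33 (mod 293)
126^32 ≡ 210 (mod 293)
126^64 ≡ 150 (mod 293)
126^128 ≡ 232 (mod 293)
126^146 = 126^(128+16+2) ≡ 1 (mod 293).
Result is 1, so (126/293) = 1.

1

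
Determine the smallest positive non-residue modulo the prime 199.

(2/199) = +1, so 2 is a residue.
(3/199) = −1, so 3 is the smallest positive non-residue mod 199.

3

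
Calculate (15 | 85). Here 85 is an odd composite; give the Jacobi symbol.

0

Reciprocity: 15 ≡ 3 and 85 ≡ 1 (mod 4), so (15/85) = +(85/15).
Reduce top mod 15: now compute (10/15).
Pull out 2: since 15 ≡ 7 (mod 8), (2/15) = +1.
Reciprocity: 5 ≡ 1 and 15 ≡ 3 (mod 4), so (5/15) = +(15/5).
Reduce top mod 5: now compute (0/5).
Top reduces to 0: gcd > 1, so the symbol is 0.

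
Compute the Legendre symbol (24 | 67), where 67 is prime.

Pull out 2^3: since 67 ≡ 3 (mod 8), (2/67) = -1, so (2/67)^3 = -1.
Reciprocity: 3 ≡ 3 and 67 ≡ 3 (mod 4), so (3/67) = −(67/3).
Reduce top mod 3: now compute (1/3).
Reached (1/3) = 1. Collecting the sign flips along the way, the symbol is +1.

1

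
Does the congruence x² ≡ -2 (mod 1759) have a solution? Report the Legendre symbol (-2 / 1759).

-1

First reduce: -2 ≡ 1757 (mod 1759).
Reciprocity: 1757 ≡ 1 and 1759 ≡ 3 (mod 4), so (1757/1759) = +(1759/1757).
Reduce top mod 1757: now compute (2/1757).
Pull out 2: since 1757 ≡ 5 (mod 8), (2/1757) = -1.
Reached (1/1757) = 1. Collecting the sign flips along the way, the symbol is -1.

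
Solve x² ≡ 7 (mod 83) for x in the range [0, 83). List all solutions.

Since 83 ≡ 3 (mod 4), a square root of 7 is 7^((83+1)/4) = 7^21 mod 83.
Repeated squaring: 7^2≡49, 7^4≡77, 7^8≡36, 7^16≡51 (mod 83).
7^21 = 7^(16+4+1) ≡ 16 (mod 83).
Check: 16² = 256 ≡ 7 (mod 83). The two roots are 16 and 67.

16, 67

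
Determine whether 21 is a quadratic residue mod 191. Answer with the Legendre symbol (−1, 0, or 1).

Euler's criterion: (21/191) ≡ 21^95 (mod 191).
21^2 ≡ 59 (mod 191)
21^4 ≡ 43 (mod 191)
21^8 ≡ 130 (mod 191)
21^16 ≡ 92 (mod 191)
21^32 ≡ 60 (mod 191)
21^64 ≡ 162 (mod 191)
21^95 = 21^(64+16+8+4+2+1) ≡ 190 (mod 191).
Result is 190 ≡ −1, so (21/191) = −1.

-1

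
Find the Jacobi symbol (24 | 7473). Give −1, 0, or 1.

Pull out 2^3: since 7473 ≡ 1 (mod 8), (2/7473) = +1, so (2/7473)^3 = +1.
Reciprocity: 3 ≡ 3 and 7473 ≡ 1 (mod 4), so (3/7473) = +(7473/3).
Reduce top mod 3: now compute (0/3).
Top reduces to 0: gcd > 1, so the symbol is 0.

0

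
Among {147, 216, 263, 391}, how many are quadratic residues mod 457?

2

(147/457) = +1 → QR.
(216/457) = +1 → QR.
(263/457) = -1 → non-residue.
(391/457) = -1 → non-residue.
Total quadratic residues among the 4: 2.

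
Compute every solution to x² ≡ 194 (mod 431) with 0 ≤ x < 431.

Since 431 ≡ 3 (mod 4), a square root of 194 is 194^((431+1)/4) = 194^108 mod 431.
Repeated squaring: 194^2≡139, 194^4≡357, 194^8≡304, 194^16≡182, 194^32≡368, 194^64≡90 (mod 431).
194^108 = 194^(64+32+8+4) ≡ 25 (mod 431).
Check: 25² = 625 ≡ 194 (mod 431). The two roots are 25 and 406.

25, 406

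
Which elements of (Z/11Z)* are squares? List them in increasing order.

Square k = 1,…,5 (k and 11−k give the same square):
1²=1, 2²=4, 3²=9, 4²≡5, 5²≡3 (mod 11).
So the quadratic residues mod 11 are {1, 3, 4, 5, 9}.

1,3,4,5,9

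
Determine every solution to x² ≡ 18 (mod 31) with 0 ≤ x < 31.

Since 31 ≡ 3 (mod 4), a square root of 18 is 18^((31+1)/4) = 18^8 mod 31.
Repeated squaring: 18^2≡14, 18^4≡10, 18^8≡7 (mod 31).
18^8 = 18^(8) ≡ 7 (mod 31).
Check: 7² = 49 ≡ 18 (mod 31). The two roots are 7 and 24.

7, 24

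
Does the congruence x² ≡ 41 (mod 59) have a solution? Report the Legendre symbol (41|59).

Euler's criterion: (41/59) ≡ 41^29 (mod 59).
41^2 ≡ 29 (mod 59)
41^4 ≡ 15 (mod 59)
41^8 ≡ 48 (mod 59)
41^16 ≡ 3 (mod 59)
41^29 = 41^(16+8+4+1) ≡ 1 (mod 59).
Result is 1, so (41/59) = 1.

1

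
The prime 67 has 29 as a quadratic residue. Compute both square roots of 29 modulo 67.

30, 37

Since 67 ≡ 3 (mod 4), a square root of 29 is 29^((67+1)/4) = 29^17 mod 67.
Repeated squaring: 29^2≡37, 29^4≡29, 29^8≡37, 29^16≡29 (mod 67).
29^17 = 29^(16+1) ≡ 37 (mod 67).
Check: 37² = 1369 ≡ 29 (mod 67). The two roots are 30 and 37.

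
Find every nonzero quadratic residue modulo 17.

1, 2, 4, 8, 9, 13, 15, 16

Square k = 1,…,8 (k and 17−k give the same square):
1²=1, 2²=4, 3²=9, 4²=16, 5²≡8, 6²≡2, 7²≡15, 8²≡13 (mod 17).
So the quadratic residues mod 17 are {1, 2, 4, 8, 9, 13, 15, 16}.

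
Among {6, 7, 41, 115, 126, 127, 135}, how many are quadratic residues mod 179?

2

(6/179) = -1 → non-residue.
(7/179) = -1 → non-residue.
(41/179) = -1 → non-residue.
(115/179) = -1 → non-residue.
(126/179) = +1 → QR.
(127/179) = -1 → non-residue.
(135/179) = +1 → QR.
Total quadratic residues among the 7: 2.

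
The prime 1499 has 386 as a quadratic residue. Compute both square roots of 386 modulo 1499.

Since 1499 ≡ 3 (mod 4), a square root of 386 is 386^((1499+1)/4) = 386^375 mod 1499.
Repeated squaring: 386^2≡595, 386^4≡261, 386^8≡666, 386^16≡1351, 386^32≡918, 386^64≡286, 386^128≡850, 386^256≡1481 (mod 1499).
386^375 = 386^(256+64+32+16+4+2+1) ≡ 124 (mod 1499).
Check: 124² = 15376 ≡ 386 (mod 1499). The two roots are 124 and 1375.

124, 1375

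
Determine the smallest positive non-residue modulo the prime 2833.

(2/2833) = +1, so 2 is a residue.
(3/2833) = +1, so 3 is a residue.
(4/2833) = +1, so 4 is a residue.
(5/2833) = −1, so 5 is the smallest positive non-residue mod 2833.

5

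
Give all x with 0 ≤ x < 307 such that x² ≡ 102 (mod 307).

Since 307 ≡ 3 (mod 4), a square root of 102 is 102^((307+1)/4) = 102^77 mod 307.
Repeated squaring: 102^2≡273, 102^4≡235, 102^8≡272, 102^16≡304, 102^32≡9, 102^64≡81 (mod 307).
102^77 = 102^(64+8+4+1) ≡ 114 (mod 307).
Check: 114² = 12996 ≡ 102 (mod 307). The two roots are 114 and 193.

114, 193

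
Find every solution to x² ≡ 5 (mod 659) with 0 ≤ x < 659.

Since 659 ≡ 3 (mod 4), a square root of 5 is 5^((659+1)/4) = 5^165 mod 659.
Repeated squaring: 5^2≡25, 5^4≡625, 5^8≡497, 5^16≡543, 5^32≡276, 5^64≡391, 5^128≡652 (mod 659).
5^165 = 5^(128+32+4+1) ≡ 258 (mod 659).
Check: 258² = 66564 ≡ 5 (mod 659). The two roots are 258 and 401.

258, 401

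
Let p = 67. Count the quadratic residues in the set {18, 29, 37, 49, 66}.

3

(18/67) = -1 → non-residue.
(29/67) = +1 → QR.
(37/67) = +1 → QR.
(49/67) = +1 → QR.
(66/67) = -1 → non-residue.
Total quadratic residues among the 5: 3.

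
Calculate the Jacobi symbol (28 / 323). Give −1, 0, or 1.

-1

Pull out 2^2: since 323 ≡ 3 (mod 8), (2/323) = -1, so (2/323)^2 = +1.
Reciprocity: 7 ≡ 3 and 323 ≡ 3 (mod 4), so (7/323) = −(323/7).
Reduce top mod 7: now compute (1/7).
Reached (1/7) = 1. Collecting the sign flips along the way, the symbol is -1.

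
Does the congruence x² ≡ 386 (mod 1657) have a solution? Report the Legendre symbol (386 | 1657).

-1

Pull out 2: since 1657 ≡ 1 (mod 8), (2/1657) = +1.
Reciprocity: 193 ≡ 1 and 1657 ≡ 1 (mod 4), so (193/1657) = +(1657/193).
Reduce top mod 193: now compute (113/193).
Reciprocity: 113 ≡ 1 and 193 ≡ 1 (mod 4), so (113/193) = +(193/113).
Reduce top mod 113: now compute (80/113).
Pull out 2^4: since 113 ≡ 1 (mod 8), (2/113) = +1, so (2/113)^4 = +1.
Reciprocity: 5 ≡ 1 and 113 ≡ 1 (mod 4), so (5/113) = +(113/5).
Reduce top mod 5: now compute (3/5).
Reciprocity: 3 ≡ 3 and 5 ≡ 1 (mod 4), so (3/5) = +(5/3).
Reduce top mod 3: now compute (2/3).
Pull out 2: since 3 ≡ 3 (mod 8), (2/3) = -1.
Reached (1/3) = 1. Collecting the sign flips along the way, the symbol is -1.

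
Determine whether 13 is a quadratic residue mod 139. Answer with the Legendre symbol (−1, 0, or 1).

1

Reciprocity: 13 ≡ 1 and 139 ≡ 3 (mod 4), so (13/139) = +(139/13).
Reduce top mod 13: now compute (9/13).
Reciprocity: 9 ≡ 1 and 13 ≡ 1 (mod 4), so (9/13) = +(13/9).
Reduce top mod 9: now compute (4/9).
Pull out 2^2: since 9 ≡ 1 (mod 8), (2/9) = +1, so (2/9)^2 = +1.
Reached (1/9) = 1. Collecting the sign flips along the way, the symbol is +1.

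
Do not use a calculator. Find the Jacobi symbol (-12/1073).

-1

First reduce: -12 ≡ 1061 (mod 1073).
Reciprocity: 1061 ≡ 1 and 1073 ≡ 1 (mod 4), so (1061/1073) = +(1073/1061).
Reduce top mod 1061: now compute (12/1061).
Pull out 2^2: since 1061 ≡ 5 (mod 8), (2/1061) = -1, so (2/1061)^2 = +1.
Reciprocity: 3 ≡ 3 and 1061 ≡ 1 (mod 4), so (3/1061) = +(1061/3).
Reduce top mod 3: now compute (2/3).
Pull out 2: since 3 ≡ 3 (mod 8), (2/3) = -1.
Reached (1/3) = 1. Collecting the sign flips along the way, the symbol is -1.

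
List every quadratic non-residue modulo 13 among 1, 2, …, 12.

Square k = 1,…,6 (k and 13−k give the same square):
1²=1, 2²=4, 3²=9, 4²≡3, 5²≡12, 6²≡10 (mod 13).
The residues are {1, 3, 4, 9, 10, 12}; the non-residues are the remaining 6 nonzero classes.

2, 5, 6, 7, 8, 11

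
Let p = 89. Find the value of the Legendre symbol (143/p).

-1

First reduce: 143 ≡ 54 (mod 89).
Pull out 2: since 89 ≡ 1 (mod 8), (2/89) = +1.
Reciprocity: 27 ≡ 3 and 89 ≡ 1 (mod 4), so (27/89) = +(89/27).
Reduce top mod 27: now compute (8/27).
Pull out 2^3: since 27 ≡ 3 (mod 8), (2/27) = -1, so (2/27)^3 = -1.
Reached (1/27) = 1. Collecting the sign flips along the way, the symbol is -1.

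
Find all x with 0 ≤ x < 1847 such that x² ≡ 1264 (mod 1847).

833, 1014

Since 1847 ≡ 3 (mod 4), a square root of 1264 is 1264^((1847+1)/4) = 1264^462 mod 1847.
Repeated squaring: 1264^2≡41, 1264^4≡1681, 1264^8≡1698, 1264^16≡37, 1264^32≡1369, 1264^64≡1303, 1264^128≡416, 1264^256≡1285 (mod 1847).
1264^462 = 1264^(256+128+64+8+4+2) ≡ 1014 (mod 1847).
Check: 1014² = 1028196 ≡ 1264 (mod 1847). The two roots are 833 and 1014.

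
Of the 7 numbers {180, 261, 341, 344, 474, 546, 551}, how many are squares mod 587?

2

(180/587) = -1 → non-residue.
(261/587) = +1 → QR.
(341/587) = -1 → non-residue.
(344/587) = -1 → non-residue.
(474/587) = -1 → non-residue.
(546/587) = +1 → QR.
(551/587) = -1 → non-residue.
Total quadratic residues among the 7: 2.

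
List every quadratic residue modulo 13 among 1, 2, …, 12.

Square k = 1,…,6 (k and 13−k give the same square):
1²=1, 2²=4, 3²=9, 4²≡3, 5²≡12, 6²≡10 (mod 13).
So the quadratic residues mod 13 are {1, 3, 4, 9, 10, 12}.

1,3,4,9,10,12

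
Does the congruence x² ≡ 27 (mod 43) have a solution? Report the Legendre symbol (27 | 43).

-1

Reciprocity: 27 ≡ 3 and 43 ≡ 3 (mod 4), so (27/43) = −(43/27).
Reduce top mod 27: now compute (16/27).
Pull out 2^4: since 27 ≡ 3 (mod 8), (2/27) = -1, so (2/27)^4 = +1.
Reached (1/27) = 1. Collecting the sign flips along the way, the symbol is -1.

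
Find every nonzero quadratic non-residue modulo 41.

3 6 7 11 12 13 14 15 17 19 22 24 26 27 28 29 30 34 35 38

Square k = 1,…,20 (k and 41−k give the same square):
1²=1, 2²=4, 3²=9, 4²=16, 5²=25, 6²=36, 7²≡8, 8²≡23, 9²≡40, 10²≡18, 11²≡39, 12²≡21, 13²≡5, 14²≡32, 15²≡20, 16²≡10, 17²≡2, 18²≡37, 19²≡33, 20²≡31 (mod 41).
The residues are {1, 2, 4, 5, 8, 9, 10, 16, 18, 20, 21, 23, 25, 31, 32, 33, 36, 37, 39, 40}; the non-residues are the remaining 20 nonzero classes.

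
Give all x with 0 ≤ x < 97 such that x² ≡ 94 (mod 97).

26, 71

97 ≡ 1 (mod 4), so we find a root by search.
Trying successive values, 26² = 676 ≡ 94 (mod 97). The other root is 97 − 26 = 71.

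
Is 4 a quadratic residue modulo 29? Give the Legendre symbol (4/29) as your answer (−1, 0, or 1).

Euler's criterion: (4/29) ≡ 4^14 (mod 29).
4^2 ≡ 16 (mod 29)
4^4 ≡ 24 (mod 29)
4^8 ≡ 25 (mod 29)
4^14 = 4^(8+4+2) ≡ 1 (mod 29).
Result is 1, so (4/29) = 1.

1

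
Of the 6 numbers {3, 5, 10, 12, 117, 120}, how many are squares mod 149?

2

(3/149) = -1 → non-residue.
(5/149) = +1 → QR.
(10/149) = -1 → non-residue.
(12/149) = -1 → non-residue.
(117/149) = -1 → non-residue.
(120/149) = +1 → QR.
Total quadratic residues among the 6: 2.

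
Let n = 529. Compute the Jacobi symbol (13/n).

1

Reciprocity: 13 ≡ 1 and 529 ≡ 1 (mod 4), so (13/529) = +(529/13).
Reduce top mod 13: now compute (9/13).
Reciprocity: 9 ≡ 1 and 13 ≡ 1 (mod 4), so (9/13) = +(13/9).
Reduce top mod 9: now compute (4/9).
Pull out 2^2: since 9 ≡ 1 (mod 8), (2/9) = +1, so (2/9)^2 = +1.
Reached (1/9) = 1. Collecting the sign flips along the way, the symbol is +1.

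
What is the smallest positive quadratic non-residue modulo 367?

3

(2/367) = +1, so 2 is a residue.
(3/367) = −1, so 3 is the smallest positive non-residue mod 367.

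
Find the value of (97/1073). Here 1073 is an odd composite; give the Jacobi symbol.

1

Reciprocity: 97 ≡ 1 and 1073 ≡ 1 (mod 4), so (97/1073) = +(1073/97).
Reduce top mod 97: now compute (6/97).
Pull out 2: since 97 ≡ 1 (mod 8), (2/97) = +1.
Reciprocity: 3 ≡ 3 and 97 ≡ 1 (mod 4), so (3/97) = +(97/3).
Reduce top mod 3: now compute (1/3).
Reached (1/3) = 1. Collecting the sign flips along the way, the symbol is +1.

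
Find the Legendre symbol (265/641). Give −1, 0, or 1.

-1

Reciprocity: 265 ≡ 1 and 641 ≡ 1 (mod 4), so (265/641) = +(641/265).
Reduce top mod 265: now compute (111/265).
Reciprocity: 111 ≡ 3 and 265 ≡ 1 (mod 4), so (111/265) = +(265/111).
Reduce top mod 111: now compute (43/111).
Reciprocity: 43 ≡ 3 and 111 ≡ 3 (mod 4), so (43/111) = −(111/43).
Reduce top mod 43: now compute (25/43).
Reciprocity: 25 ≡ 1 and 43 ≡ 3 (mod 4), so (25/43) = +(43/25).
Reduce top mod 25: now compute (18/25).
Pull out 2: since 25 ≡ 1 (mod 8), (2/25) = +1.
Reciprocity: 9 ≡ 1 and 25 ≡ 1 (mod 4), so (9/25) = +(25/9).
Reduce top mod 9: now compute (7/9).
Reciprocity: 7 ≡ 3 and 9 ≡ 1 (mod 4), so (7/9) = +(9/7).
Reduce top mod 7: now compute (2/7).
Pull out 2: since 7 ≡ 7 (mod 8), (2/7) = +1.
Reached (1/7) = 1. Collecting the sign flips along the way, the symbol is -1.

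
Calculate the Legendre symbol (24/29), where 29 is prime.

1

Pull out 2^3: since 29 ≡ 5 (mod 8), (2/29) = -1, so (2/29)^3 = -1.
Reciprocity: 3 ≡ 3 and 29 ≡ 1 (mod 4), so (3/29) = +(29/3).
Reduce top mod 3: now compute (2/3).
Pull out 2: since 3 ≡ 3 (mod 8), (2/3) = -1.
Reached (1/3) = 1. Collecting the sign flips along the way, the symbol is +1.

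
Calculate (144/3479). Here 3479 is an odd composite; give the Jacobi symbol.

1

Pull out 2^4: since 3479 ≡ 7 (mod 8), (2/3479) = +1, so (2/3479)^4 = +1.
Reciprocity: 9 ≡ 1 and 3479 ≡ 3 (mod 4), so (9/3479) = +(3479/9).
Reduce top mod 9: now compute (5/9).
Reciprocity: 5 ≡ 1 and 9 ≡ 1 (mod 4), so (5/9) = +(9/5).
Reduce top mod 5: now compute (4/5).
Pull out 2^2: since 5 ≡ 5 (mod 8), (2/5) = -1, so (2/5)^2 = +1.
Reached (1/5) = 1. Collecting the sign flips along the way, the symbol is +1.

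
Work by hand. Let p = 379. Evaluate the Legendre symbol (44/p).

Euler's criterion: (44/379) ≡ 44^189 (mod 379).
44^2 ≡ 41 (mod 379)
44^4 ≡ 165 (mod 379)
44^8 ≡ 316 (mod 379)
44^16 ≡ 179 (mod 379)
44^32 ≡ 205 (mod 379)
44^64 ≡ 335 (mod 379)
44^128 ≡ 41 (mod 379)
44^189 = 44^(128+32+16+8+4+1) ≡ 378 (mod 379).
Result is 378 ≡ −1, so (44/379) = −1.

-1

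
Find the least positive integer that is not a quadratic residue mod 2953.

(2/2953) = +1, so 2 is a residue.
(3/2953) = +1, so 3 is a residue.
(4/2953) = +1, so 4 is a residue.
(5/2953) = −1, so 5 is the smallest positive non-residue mod 2953.

5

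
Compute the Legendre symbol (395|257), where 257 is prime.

-1

First reduce: 395 ≡ 138 (mod 257).
Pull out 2: since 257 ≡ 1 (mod 8), (2/257) = +1.
Reciprocity: 69 ≡ 1 and 257 ≡ 1 (mod 4), so (69/257) = +(257/69).
Reduce top mod 69: now compute (50/69).
Pull out 2: since 69 ≡ 5 (mod 8), (2/69) = -1.
Reciprocity: 25 ≡ 1 and 69 ≡ 1 (mod 4), so (25/69) = +(69/25).
Reduce top mod 25: now compute (19/25).
Reciprocity: 19 ≡ 3 and 25 ≡ 1 (mod 4), so (19/25) = +(25/19).
Reduce top mod 19: now compute (6/19).
Pull out 2: since 19 ≡ 3 (mod 8), (2/19) = -1.
Reciprocity: 3 ≡ 3 and 19 ≡ 3 (mod 4), so (3/19) = −(19/3).
Reduce top mod 3: now compute (1/3).
Reached (1/3) = 1. Collecting the sign flips along the way, the symbol is -1.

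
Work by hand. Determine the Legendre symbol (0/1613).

Top reduces to 0: gcd > 1, so the symbol is 0.

0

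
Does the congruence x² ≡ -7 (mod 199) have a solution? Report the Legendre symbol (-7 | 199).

First reduce: -7 ≡ 192 (mod 199).
Pull out 2^6: since 199 ≡ 7 (mod 8), (2/199) = +1, so (2/199)^6 = +1.
Reciprocity: 3 ≡ 3 and 199 ≡ 3 (mod 4), so (3/199) = −(199/3).
Reduce top mod 3: now compute (1/3).
Reached (1/3) = 1. Collecting the sign flips along the way, the symbol is -1.

-1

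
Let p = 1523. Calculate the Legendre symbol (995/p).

1

Reciprocity: 995 ≡ 3 and 1523 ≡ 3 (mod 4), so (995/1523) = −(1523/995).
Reduce top mod 995: now compute (528/995).
Pull out 2^4: since 995 ≡ 3 (mod 8), (2/995) = -1, so (2/995)^4 = +1.
Reciprocity: 33 ≡ 1 and 995 ≡ 3 (mod 4), so (33/995) = +(995/33).
Reduce top mod 33: now compute (5/33).
Reciprocity: 5 ≡ 1 and 33 ≡ 1 (mod 4), so (5/33) = +(33/5).
Reduce top mod 5: now compute (3/5).
Reciprocity: 3 ≡ 3 and 5 ≡ 1 (mod 4), so (3/5) = +(5/3).
Reduce top mod 3: now compute (2/3).
Pull out 2: since 3 ≡ 3 (mod 8), (2/3) = -1.
Reached (1/3) = 1. Collecting the sign flips along the way, the symbol is +1.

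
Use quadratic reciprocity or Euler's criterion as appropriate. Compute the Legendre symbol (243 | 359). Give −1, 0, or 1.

1

Reciprocity: 243 ≡ 3 and 359 ≡ 3 (mod 4), so (243/359) = −(359/243).
Reduce top mod 243: now compute (116/243).
Pull out 2^2: since 243 ≡ 3 (mod 8), (2/243) = -1, so (2/243)^2 = +1.
Reciprocity: 29 ≡ 1 and 243 ≡ 3 (mod 4), so (29/243) = +(243/29).
Reduce top mod 29: now compute (11/29).
Reciprocity: 11 ≡ 3 and 29 ≡ 1 (mod 4), so (11/29) = +(29/11).
Reduce top mod 11: now compute (7/11).
Reciprocity: 7 ≡ 3 and 11 ≡ 3 (mod 4), so (7/11) = −(11/7).
Reduce top mod 7: now compute (4/7).
Pull out 2^2: since 7 ≡ 7 (mod 8), (2/7) = +1, so (2/7)^2 = +1.
Reached (1/7) = 1. Collecting the sign flips along the way, the symbol is +1.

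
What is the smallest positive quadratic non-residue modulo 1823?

5

(2/1823) = +1, so 2 is a residue.
(3/1823) = +1, so 3 is a residue.
(4/1823) = +1, so 4 is a residue.
(5/1823) = −1, so 5 is the smallest positive non-residue mod 1823.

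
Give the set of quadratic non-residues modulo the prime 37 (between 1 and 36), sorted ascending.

2 5 6 8 13 14 15 17 18 19 20 22 23 24 29 31 32 35

Square k = 1,…,18 (k and 37−k give the same square):
1²=1, 2²=4, 3²=9, 4²=16, 5²=25, 6²=36, 7²≡12, 8²≡27, 9²≡7, 10²≡26, 11²≡10, 12²≡33, 13²≡21, 14²≡11, 15²≡3, 16²≡34, 17²≡30, 18²≡28 (mod 37).
The residues are {1, 3, 4, 7, 9, 10, 11, 12, 16, 21, 25, 26, 27, 28, 30, 33, 34, 36}; the non-residues are the remaining 18 nonzero classes.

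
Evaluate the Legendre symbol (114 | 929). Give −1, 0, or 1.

Pull out 2: since 929 ≡ 1 (mod 8), (2/929) = +1.
Reciprocity: 57 ≡ 1 and 929 ≡ 1 (mod 4), so (57/929) = +(929/57).
Reduce top mod 57: now compute (17/57).
Reciprocity: 17 ≡ 1 and 57 ≡ 1 (mod 4), so (17/57) = +(57/17).
Reduce top mod 17: now compute (6/17).
Pull out 2: since 17 ≡ 1 (mod 8), (2/17) = +1.
Reciprocity: 3 ≡ 3 and 17 ≡ 1 (mod 4), so (3/17) = +(17/3).
Reduce top mod 3: now compute (2/3).
Pull out 2: since 3 ≡ 3 (mod 8), (2/3) = -1.
Reached (1/3) = 1. Collecting the sign flips along the way, the symbol is -1.

-1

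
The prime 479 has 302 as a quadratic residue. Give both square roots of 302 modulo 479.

Since 479 ≡ 3 (mod 4), a square root of 302 is 302^((479+1)/4) = 302^120 mod 479.
Repeated squaring: 302^2≡194, 302^4≡274, 302^8≡352, 302^16≡322, 302^32≡220, 302^64≡21 (mod 479).
302^120 = 302^(64+32+16+8) ≡ 253 (mod 479).
Check: 253² = 64009 ≡ 302 (mod 479). The two roots are 226 and 253.

226, 253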